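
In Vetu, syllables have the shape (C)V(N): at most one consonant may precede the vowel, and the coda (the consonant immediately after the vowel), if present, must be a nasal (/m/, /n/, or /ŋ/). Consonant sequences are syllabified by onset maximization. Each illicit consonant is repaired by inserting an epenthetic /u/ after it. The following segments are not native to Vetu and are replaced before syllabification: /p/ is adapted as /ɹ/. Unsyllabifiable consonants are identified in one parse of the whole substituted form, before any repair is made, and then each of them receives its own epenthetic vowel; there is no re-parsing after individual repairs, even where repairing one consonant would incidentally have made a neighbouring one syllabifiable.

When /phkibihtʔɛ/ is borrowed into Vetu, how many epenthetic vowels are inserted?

After substitution the input is /ɹhkibihtʔɛ/.
The unsyllabifiable consonants are /ɹ/, /h/, /h/, /t/; each receives one epenthetic vowel.

4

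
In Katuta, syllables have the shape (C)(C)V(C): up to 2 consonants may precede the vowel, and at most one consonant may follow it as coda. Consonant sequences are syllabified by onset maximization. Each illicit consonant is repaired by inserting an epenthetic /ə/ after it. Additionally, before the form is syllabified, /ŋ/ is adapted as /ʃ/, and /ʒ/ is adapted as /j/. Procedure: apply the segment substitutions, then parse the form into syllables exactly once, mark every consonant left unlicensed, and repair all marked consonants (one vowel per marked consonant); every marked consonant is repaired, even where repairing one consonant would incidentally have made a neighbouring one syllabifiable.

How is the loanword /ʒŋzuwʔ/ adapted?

Substitution: /ʒ/ → /j/, /ŋ/ → /ʃ/, giving /jʃzuwʔ/.
Syllabifying with onset maximization leaves /j/, /ʔ/ stranded (at most one coda consonant is licensed; onsets may contain at most 2 consonants).
Epenthesis after each stranded consonant: /j/ → /jə/, /ʔ/ → /ʔə/.

jəʃzuwʔə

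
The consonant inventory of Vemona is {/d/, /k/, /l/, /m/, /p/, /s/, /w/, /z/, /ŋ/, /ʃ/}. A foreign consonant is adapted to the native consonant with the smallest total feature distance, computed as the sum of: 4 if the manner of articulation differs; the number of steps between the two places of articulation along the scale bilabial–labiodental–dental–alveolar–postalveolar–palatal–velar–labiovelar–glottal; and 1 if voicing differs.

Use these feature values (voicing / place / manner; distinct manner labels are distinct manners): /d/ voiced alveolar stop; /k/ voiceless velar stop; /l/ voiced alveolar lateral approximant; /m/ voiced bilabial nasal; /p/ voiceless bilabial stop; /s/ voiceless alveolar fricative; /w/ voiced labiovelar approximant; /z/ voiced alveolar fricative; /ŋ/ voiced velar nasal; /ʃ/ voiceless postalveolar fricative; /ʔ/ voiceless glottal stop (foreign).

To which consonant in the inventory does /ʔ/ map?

/k/ is closest: same manner (stop), place distance 2 (glottal→velar), same voicing; total 2. Next closest is /d/ at distance 6.

k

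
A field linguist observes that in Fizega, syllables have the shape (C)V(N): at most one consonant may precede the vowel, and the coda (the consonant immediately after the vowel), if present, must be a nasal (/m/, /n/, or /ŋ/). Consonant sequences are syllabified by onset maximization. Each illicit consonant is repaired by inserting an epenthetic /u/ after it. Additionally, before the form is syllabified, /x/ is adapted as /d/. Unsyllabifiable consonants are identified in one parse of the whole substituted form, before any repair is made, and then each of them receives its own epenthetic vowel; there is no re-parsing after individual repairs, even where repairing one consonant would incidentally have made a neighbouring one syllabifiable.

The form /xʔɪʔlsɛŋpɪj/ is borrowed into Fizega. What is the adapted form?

Substitution: /x/ → /d/, giving /dʔɪʔlsɛŋpɪj/.
Under (C)V(N), the unsyllabifiable consonants are /d/, /ʔ/, /l/, /j/ (only a nasal (/m/, /n/, or /ŋ/) is licensed in coda position; onsets are limited to one consonant).
Each unlicensed consonant becomes the onset of a new syllable: /d/ → /du/, /ʔ/ → /ʔu/, /l/ → /lu/, /j/ → /ju/.

duʔɪʔulusɛŋpɪju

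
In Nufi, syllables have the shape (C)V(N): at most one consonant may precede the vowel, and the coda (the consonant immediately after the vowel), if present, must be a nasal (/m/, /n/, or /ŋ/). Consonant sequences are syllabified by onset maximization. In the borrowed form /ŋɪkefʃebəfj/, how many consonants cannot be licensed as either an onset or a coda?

3

Syllabifying with onset maximization leaves /f/, /f/, /j/ stranded (only a nasal (/m/, /n/, or /ŋ/) is licensed in coda position; onsets are limited to one consonant).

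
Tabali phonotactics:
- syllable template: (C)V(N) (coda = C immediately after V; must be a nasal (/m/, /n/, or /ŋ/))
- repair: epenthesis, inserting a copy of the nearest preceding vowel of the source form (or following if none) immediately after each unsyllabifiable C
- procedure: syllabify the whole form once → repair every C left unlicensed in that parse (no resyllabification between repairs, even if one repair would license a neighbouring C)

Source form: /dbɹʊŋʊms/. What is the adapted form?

The consonants /d/, /b/, /s/ cannot be parsed into a legal (C)V(N) syllable (only a nasal (/m/, /n/, or /ŋ/) is licensed in coda position; onsets are limited to one consonant).
Inserting the epenthetic vowel yields /d/ → /dʊ/, /b/ → /bʊ/, /s/ → /sʊ/.

dʊbʊɹʊŋʊmsʊ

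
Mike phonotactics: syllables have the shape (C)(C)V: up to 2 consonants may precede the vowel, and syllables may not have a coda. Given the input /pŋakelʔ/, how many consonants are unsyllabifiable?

2

Syllabifying with onset maximization leaves /l/, /ʔ/ stranded (no codas are permitted; onsets may contain at most 2 consonants).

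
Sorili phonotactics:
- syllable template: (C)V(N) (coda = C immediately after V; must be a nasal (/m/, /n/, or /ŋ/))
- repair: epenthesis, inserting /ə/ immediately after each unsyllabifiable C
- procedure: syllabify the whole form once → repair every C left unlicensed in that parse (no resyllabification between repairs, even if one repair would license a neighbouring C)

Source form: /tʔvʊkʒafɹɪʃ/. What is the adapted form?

The consonants /t/, /ʔ/, /k/, /f/, /ʃ/ cannot be parsed into a legal (C)V(N) syllable (only a nasal (/m/, /n/, or /ŋ/) is licensed in coda position; onsets are limited to one consonant).
Inserting the epenthetic vowel yields /t/ → /tə/, /ʔ/ → /ʔə/, /k/ → /kə/, /f/ → /fə/, /ʃ/ → /ʃə/.

təʔəvʊkəʒafəɹɪʃə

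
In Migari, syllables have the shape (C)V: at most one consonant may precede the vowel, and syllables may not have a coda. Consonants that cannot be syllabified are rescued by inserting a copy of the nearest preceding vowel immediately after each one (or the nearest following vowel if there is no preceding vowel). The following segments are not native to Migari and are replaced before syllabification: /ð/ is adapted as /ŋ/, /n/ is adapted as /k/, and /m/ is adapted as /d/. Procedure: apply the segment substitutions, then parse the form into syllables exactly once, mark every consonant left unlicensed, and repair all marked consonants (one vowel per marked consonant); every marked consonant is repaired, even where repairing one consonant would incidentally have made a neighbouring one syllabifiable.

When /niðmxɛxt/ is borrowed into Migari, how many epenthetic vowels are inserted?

After substitution the input is /kiŋdxɛxt/.
The unsyllabifiable consonants are /ŋ/, /d/, /x/, /t/; each receives one epenthetic vowel.

4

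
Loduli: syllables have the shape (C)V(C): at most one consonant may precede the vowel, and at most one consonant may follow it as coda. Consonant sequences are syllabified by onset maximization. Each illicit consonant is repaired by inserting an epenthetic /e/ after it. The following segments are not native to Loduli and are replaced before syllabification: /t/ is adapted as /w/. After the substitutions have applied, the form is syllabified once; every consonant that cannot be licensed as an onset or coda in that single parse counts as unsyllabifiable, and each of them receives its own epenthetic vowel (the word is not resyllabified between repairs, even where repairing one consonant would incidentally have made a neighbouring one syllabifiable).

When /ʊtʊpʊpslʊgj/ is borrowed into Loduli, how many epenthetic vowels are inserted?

2

After substitution the input is /ʊwʊpʊpslʊgj/.
The unsyllabifiable consonants are /s/, /j/; each receives one epenthetic vowel.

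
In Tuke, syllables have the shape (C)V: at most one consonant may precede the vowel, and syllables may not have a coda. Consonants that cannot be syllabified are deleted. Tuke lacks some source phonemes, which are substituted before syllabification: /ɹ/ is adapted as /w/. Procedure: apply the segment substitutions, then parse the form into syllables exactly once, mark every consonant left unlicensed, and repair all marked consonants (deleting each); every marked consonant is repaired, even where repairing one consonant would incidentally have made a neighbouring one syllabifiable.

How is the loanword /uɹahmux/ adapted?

uwamu

Substitution: /ɹ/ → /w/, giving /uwahmux/.
Under (C)V, the unsyllabifiable consonants are /h/, /x/ (no codas are permitted; onsets are limited to one consonant).
Deletion applies to /h/, /x/.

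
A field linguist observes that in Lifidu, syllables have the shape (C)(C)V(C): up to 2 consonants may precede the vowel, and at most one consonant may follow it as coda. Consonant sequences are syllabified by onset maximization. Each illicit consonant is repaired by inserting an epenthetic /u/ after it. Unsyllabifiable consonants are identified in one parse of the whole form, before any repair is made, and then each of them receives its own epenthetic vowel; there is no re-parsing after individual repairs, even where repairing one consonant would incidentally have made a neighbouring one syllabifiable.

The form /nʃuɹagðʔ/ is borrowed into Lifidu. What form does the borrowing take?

nʃuɹagðuʔu

Syllabifying with onset maximization leaves /ð/, /ʔ/ stranded (at most one coda consonant is licensed; onsets may contain at most 2 consonants).
Each unlicensed consonant becomes the onset of a new syllable: /ð/ → /ðu/, /ʔ/ → /ʔu/.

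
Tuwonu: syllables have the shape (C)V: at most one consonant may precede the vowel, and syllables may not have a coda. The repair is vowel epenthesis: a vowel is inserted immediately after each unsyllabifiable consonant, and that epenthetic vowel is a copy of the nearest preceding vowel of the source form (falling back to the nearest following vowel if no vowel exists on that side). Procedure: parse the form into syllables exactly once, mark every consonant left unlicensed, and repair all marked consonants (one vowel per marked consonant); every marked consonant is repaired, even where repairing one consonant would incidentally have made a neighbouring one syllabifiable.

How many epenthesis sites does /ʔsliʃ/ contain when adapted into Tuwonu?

3

The unsyllabifiable consonants are /ʔ/, /s/, /ʃ/; each receives one epenthetic vowel.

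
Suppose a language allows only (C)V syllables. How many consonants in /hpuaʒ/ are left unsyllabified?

The consonants /h/, /ʒ/ cannot be parsed into a legal (C)V syllable (no codas are permitted; onsets are limited to one consonant).

2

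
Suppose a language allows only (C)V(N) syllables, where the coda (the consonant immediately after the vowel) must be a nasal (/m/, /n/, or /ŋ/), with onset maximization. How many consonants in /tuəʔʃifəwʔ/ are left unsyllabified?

3

Syllabifying with onset maximization leaves /ʔ/, /w/, /ʔ/ stranded (only a nasal (/m/, /n/, or /ŋ/) is licensed in coda position; onsets are limited to one consonant).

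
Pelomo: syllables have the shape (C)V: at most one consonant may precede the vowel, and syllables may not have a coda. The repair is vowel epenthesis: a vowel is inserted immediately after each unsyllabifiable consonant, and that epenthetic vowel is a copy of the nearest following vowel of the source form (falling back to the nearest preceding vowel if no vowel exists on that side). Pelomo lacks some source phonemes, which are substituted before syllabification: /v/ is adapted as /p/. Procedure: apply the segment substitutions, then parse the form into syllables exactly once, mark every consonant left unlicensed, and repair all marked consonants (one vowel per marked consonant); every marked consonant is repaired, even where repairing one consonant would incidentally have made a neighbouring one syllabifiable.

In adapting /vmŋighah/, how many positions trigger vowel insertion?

4

After substitution the input is /pmŋighah/.
The unsyllabifiable consonants are /p/, /m/, /g/, /h/; each receives one epenthetic vowel.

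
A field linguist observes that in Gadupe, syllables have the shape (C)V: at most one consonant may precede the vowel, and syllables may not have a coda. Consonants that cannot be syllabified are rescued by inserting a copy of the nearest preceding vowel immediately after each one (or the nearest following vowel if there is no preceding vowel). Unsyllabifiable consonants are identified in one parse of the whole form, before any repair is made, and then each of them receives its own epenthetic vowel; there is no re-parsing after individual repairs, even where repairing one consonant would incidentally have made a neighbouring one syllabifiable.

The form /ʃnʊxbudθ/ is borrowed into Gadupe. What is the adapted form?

Syllabifying with onset maximization leaves /ʃ/, /x/, /d/, /θ/ stranded (no codas are permitted; onsets are limited to one consonant).
Inserting the epenthetic vowel yields /ʃ/ → /ʃʊ/, /x/ → /xʊ/, /d/ → /du/, /θ/ → /θu/.

ʃʊnʊxʊbuduθu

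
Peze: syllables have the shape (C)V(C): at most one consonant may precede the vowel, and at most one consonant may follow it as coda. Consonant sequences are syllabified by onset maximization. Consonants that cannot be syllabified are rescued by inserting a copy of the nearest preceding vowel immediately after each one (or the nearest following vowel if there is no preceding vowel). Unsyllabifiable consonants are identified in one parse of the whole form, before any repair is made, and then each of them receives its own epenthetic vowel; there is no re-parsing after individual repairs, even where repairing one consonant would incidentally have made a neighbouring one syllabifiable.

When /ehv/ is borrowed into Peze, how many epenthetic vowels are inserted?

The unsyllabifiable consonants are /v/; each receives one epenthetic vowel.

1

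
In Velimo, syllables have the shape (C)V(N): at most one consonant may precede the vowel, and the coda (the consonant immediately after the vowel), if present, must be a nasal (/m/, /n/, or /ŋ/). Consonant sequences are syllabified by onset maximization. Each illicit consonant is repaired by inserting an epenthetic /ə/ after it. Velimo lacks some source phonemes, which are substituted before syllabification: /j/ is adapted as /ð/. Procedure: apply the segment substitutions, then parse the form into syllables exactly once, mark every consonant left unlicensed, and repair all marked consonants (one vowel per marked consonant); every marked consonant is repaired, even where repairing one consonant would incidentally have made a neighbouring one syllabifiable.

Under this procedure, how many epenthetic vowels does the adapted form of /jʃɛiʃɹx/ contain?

4

After substitution the input is /ðʃɛiʃɹx/.
The unsyllabifiable consonants are /ð/, /ʃ/, /ɹ/, /x/; each receives one epenthetic vowel.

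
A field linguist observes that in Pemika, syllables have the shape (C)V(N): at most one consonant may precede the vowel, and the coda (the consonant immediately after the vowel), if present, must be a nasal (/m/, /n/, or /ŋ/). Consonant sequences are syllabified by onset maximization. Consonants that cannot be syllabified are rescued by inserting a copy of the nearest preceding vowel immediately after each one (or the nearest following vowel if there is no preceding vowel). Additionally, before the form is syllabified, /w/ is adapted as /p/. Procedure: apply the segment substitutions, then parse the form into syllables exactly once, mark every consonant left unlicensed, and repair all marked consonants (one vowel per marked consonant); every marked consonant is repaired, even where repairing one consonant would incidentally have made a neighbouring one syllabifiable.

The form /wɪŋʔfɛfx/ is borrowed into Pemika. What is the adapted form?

pɪŋʔɪfɛfɛxɛ

Substitution: /w/ → /p/, giving /pɪŋʔfɛfx/.
Under (C)V(N), the unsyllabifiable consonants are /ʔ/, /f/, /x/ (only a nasal (/m/, /n/, or /ŋ/) is licensed in coda position; onsets are limited to one consonant).
Each unlicensed consonant becomes the onset of a new syllable: /ʔ/ → /ʔɪ/, /f/ → /fɛ/, /x/ → /xɛ/.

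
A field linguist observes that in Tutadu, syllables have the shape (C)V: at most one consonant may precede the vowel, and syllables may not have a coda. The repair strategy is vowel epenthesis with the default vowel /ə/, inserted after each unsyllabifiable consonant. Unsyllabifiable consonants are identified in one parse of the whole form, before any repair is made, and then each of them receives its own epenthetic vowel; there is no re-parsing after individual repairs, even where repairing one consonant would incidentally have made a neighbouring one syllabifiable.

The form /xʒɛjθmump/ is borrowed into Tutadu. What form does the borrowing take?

xəʒɛjəθəmuməpə

The consonants /x/, /j/, /θ/, /m/, /p/ cannot be parsed into a legal (C)V syllable (no codas are permitted; onsets are limited to one consonant).
Each unlicensed consonant becomes the onset of a new syllable: /x/ → /xə/, /j/ → /jə/, /θ/ → /θə/, /m/ → /mə/, /p/ → /pə/.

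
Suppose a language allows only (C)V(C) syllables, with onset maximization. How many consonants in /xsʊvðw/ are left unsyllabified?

Syllabifying with onset maximization leaves /x/, /ð/, /w/ stranded (at most one coda consonant is licensed; onsets are limited to one consonant).

3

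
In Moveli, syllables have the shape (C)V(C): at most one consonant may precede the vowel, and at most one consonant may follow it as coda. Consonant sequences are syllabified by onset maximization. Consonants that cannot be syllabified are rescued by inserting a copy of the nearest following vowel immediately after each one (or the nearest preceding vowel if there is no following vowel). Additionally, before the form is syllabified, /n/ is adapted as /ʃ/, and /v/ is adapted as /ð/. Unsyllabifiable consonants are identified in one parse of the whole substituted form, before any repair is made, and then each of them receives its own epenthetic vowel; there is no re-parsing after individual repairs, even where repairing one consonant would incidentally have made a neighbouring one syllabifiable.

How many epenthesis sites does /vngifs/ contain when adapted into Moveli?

3

After substitution the input is /ðʃgifs/.
The unsyllabifiable consonants are /ð/, /ʃ/, /s/; each receives one epenthetic vowel.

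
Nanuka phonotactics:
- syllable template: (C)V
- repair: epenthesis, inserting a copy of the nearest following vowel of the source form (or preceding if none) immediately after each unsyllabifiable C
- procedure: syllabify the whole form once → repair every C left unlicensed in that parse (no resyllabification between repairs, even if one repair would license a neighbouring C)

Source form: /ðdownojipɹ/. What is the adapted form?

The consonants /ð/, /w/, /p/, /ɹ/ cannot be parsed into a legal (C)V syllable (no codas are permitted; onsets are limited to one consonant).
Inserting the epenthetic vowel yields /ð/ → /ðo/, /w/ → /wo/, /p/ → /pi/, /ɹ/ → /ɹi/.

ðodowonojipiɹi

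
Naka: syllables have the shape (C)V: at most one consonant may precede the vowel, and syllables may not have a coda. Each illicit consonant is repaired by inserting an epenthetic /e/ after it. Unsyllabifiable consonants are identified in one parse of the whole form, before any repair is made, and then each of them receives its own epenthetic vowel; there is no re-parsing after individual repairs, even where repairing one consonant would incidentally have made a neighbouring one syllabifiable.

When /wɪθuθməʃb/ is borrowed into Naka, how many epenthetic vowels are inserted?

The unsyllabifiable consonants are /θ/, /ʃ/, /b/; each receives one epenthetic vowel.

3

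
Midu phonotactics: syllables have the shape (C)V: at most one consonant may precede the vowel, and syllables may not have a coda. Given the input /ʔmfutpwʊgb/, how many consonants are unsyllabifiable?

The consonants /ʔ/, /m/, /t/, /p/, /g/, /b/ cannot be parsed into a legal (C)V syllable (no codas are permitted; onsets are limited to one consonant).

6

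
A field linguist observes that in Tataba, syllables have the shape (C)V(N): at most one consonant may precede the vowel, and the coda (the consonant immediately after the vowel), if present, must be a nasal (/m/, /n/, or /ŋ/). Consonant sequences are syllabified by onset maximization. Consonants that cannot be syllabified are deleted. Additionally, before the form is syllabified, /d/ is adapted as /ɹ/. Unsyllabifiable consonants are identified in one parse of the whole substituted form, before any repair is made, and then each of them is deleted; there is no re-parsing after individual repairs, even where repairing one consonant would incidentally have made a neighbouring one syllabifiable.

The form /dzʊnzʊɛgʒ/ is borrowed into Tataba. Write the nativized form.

Substitution: /d/ → /ɹ/, giving /ɹzʊnzʊɛgʒ/.
Syllabifying with onset maximization leaves /ɹ/, /g/, /ʒ/ stranded (only a nasal (/m/, /n/, or /ŋ/) is licensed in coda position; onsets are limited to one consonant).
Each unlicensed consonant is deleted: /ɹ/, /g/, /ʒ/.

zʊnzʊɛ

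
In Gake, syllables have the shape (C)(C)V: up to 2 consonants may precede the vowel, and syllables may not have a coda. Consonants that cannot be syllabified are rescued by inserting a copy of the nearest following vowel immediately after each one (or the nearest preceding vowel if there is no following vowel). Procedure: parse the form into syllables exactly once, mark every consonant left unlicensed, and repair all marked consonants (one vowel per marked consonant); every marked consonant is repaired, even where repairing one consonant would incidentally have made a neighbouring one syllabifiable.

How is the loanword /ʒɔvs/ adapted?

Under (C)(C)V, the unsyllabifiable consonants are /v/, /s/ (no codas are permitted; onsets may contain at most 2 consonants).
Each unlicensed consonant becomes the onset of a new syllable: /v/ → /vɔ/, /s/ → /sɔ/.

ʒɔvɔsɔ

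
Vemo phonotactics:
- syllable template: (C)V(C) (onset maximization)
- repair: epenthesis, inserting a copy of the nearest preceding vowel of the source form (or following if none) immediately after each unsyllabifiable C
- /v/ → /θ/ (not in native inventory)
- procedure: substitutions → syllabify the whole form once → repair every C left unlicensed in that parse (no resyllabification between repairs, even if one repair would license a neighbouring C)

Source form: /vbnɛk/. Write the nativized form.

θɛbɛnɛk

Substitution: /v/ → /θ/, giving /θbnɛk/.
Syllabifying with onset maximization leaves /θ/, /b/ stranded (at most one coda consonant is licensed; onsets are limited to one consonant).
Each unlicensed consonant becomes the onset of a new syllable: /θ/ → /θɛ/, /b/ → /bɛ/.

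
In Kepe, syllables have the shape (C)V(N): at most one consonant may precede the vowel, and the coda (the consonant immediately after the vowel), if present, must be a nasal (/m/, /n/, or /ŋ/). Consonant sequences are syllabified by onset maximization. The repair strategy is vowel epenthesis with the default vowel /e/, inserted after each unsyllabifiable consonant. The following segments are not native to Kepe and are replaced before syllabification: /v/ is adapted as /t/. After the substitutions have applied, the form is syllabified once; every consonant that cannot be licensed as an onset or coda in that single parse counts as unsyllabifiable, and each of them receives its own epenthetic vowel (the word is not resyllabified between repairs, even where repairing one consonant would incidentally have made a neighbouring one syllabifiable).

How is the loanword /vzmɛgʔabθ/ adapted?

tezemɛgeʔabeθe

Substitution: /v/ → /t/, giving /tzmɛgʔabθ/.
Under (C)V(N), the unsyllabifiable consonants are /t/, /z/, /g/, /b/, /θ/ (only a nasal (/m/, /n/, or /ŋ/) is licensed in coda position; onsets are limited to one consonant).
Each unlicensed consonant becomes the onset of a new syllable: /t/ → /te/, /z/ → /ze/, /g/ → /ge/, /b/ → /be/, /θ/ → /θe/.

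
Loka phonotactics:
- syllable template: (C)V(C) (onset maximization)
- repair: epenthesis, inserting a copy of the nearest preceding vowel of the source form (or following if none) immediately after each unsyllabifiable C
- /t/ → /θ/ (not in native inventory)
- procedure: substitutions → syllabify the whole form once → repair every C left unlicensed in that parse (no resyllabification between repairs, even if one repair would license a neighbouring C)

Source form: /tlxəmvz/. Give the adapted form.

Substitution: /t/ → /θ/, giving /θlxəmvz/.
Under (C)V(C), the unsyllabifiable consonants are /θ/, /l/, /v/, /z/ (at most one coda consonant is licensed; onsets are limited to one consonant).
Inserting the epenthetic vowel yields /θ/ → /θə/, /l/ → /lə/, /v/ → /və/, /z/ → /zə/.

θələxəmvəzə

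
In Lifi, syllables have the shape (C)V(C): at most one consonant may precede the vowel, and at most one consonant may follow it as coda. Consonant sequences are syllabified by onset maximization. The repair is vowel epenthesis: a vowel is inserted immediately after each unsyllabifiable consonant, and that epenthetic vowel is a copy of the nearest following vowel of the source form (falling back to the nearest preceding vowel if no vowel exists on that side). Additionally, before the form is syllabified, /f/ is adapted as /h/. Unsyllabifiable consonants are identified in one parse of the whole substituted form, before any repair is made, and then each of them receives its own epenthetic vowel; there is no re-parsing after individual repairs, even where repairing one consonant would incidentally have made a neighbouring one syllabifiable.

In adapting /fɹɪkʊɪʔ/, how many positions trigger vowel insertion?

After substitution the input is /hɹɪkʊɪʔ/.
The unsyllabifiable consonants are /h/; each receives one epenthetic vowel.

1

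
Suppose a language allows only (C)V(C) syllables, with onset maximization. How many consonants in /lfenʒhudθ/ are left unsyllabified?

3

Under (C)V(C), the unsyllabifiable consonants are /l/, /ʒ/, /θ/ (at most one coda consonant is licensed; onsets are limited to one consonant).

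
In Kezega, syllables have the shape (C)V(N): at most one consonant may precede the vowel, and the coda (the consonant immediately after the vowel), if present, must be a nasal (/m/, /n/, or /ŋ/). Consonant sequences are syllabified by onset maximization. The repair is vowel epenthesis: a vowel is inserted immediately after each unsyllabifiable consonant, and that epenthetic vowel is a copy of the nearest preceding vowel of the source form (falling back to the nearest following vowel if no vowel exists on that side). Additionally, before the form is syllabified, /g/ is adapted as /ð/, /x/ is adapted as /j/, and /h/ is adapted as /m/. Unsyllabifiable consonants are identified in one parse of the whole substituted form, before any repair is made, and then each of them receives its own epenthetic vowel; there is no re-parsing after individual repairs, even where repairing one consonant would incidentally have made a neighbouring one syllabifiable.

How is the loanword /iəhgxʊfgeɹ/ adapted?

iəmðəjʊfʊðeɹe

Substitution: /h/ → /m/, /g/ → /ð/, /x/ → /j/, giving /iəmðjʊfðeɹ/.
Under (C)V(N), the unsyllabifiable consonants are /ð/, /f/, /ɹ/ (only a nasal (/m/, /n/, or /ŋ/) is licensed in coda position; onsets are limited to one consonant).
Epenthesis after each stranded consonant: /ð/ → /ðə/, /f/ → /fʊ/, /ɹ/ → /ɹe/.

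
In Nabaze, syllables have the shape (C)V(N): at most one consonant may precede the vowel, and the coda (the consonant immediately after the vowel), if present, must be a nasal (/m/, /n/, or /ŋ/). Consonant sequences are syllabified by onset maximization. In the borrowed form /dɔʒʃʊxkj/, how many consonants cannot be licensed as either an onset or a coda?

4

The consonants /ʒ/, /x/, /k/, /j/ cannot be parsed into a legal (C)V(N) syllable (only a nasal (/m/, /n/, or /ŋ/) is licensed in coda position; onsets are limited to one consonant).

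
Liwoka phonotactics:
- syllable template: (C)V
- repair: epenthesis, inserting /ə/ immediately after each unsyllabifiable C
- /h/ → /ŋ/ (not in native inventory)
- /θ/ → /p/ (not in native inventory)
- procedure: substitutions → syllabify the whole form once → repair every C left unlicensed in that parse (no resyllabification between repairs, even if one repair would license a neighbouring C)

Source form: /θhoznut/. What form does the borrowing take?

Substitution: /θ/ → /p/, /h/ → /ŋ/, giving /pŋoznut/.
The consonants /p/, /z/, /t/ cannot be parsed into a legal (C)V syllable (no codas are permitted; onsets are limited to one consonant).
Each unlicensed consonant becomes the onset of a new syllable: /p/ → /pə/, /z/ → /zə/, /t/ → /tə/.

pəŋozənutə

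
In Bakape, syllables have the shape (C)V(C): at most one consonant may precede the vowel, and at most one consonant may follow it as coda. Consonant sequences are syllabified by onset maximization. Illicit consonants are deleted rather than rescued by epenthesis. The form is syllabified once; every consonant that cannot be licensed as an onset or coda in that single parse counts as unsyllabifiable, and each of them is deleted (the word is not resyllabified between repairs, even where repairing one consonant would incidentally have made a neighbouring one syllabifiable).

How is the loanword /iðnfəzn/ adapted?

The consonants /n/, /n/ cannot be parsed into a legal (C)V(C) syllable (at most one coda consonant is licensed; onsets are limited to one consonant).
Deleting the stranded consonants removes /n/, /n/.

iðfəz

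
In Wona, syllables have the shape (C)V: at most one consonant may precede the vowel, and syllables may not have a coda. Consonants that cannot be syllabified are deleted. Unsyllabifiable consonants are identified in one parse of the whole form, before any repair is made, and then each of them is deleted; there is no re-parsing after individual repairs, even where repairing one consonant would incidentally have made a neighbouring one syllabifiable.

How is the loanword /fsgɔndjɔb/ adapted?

Syllabifying with onset maximization leaves /f/, /s/, /n/, /d/, /b/ stranded (no codas are permitted; onsets are limited to one consonant).
Deleting the stranded consonants removes /f/, /s/, /n/, /d/, /b/.

gɔjɔ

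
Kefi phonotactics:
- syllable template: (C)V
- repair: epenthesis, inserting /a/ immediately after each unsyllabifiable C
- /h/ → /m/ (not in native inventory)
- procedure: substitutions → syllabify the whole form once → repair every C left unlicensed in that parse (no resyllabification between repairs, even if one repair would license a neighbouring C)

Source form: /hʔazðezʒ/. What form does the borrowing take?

Substitution: /h/ → /m/, giving /mʔazðezʒ/.
Under (C)V, the unsyllabifiable consonants are /m/, /z/, /z/, /ʒ/ (no codas are permitted; onsets are limited to one consonant).
Each unlicensed consonant becomes the onset of a new syllable: /m/ → /ma/, /z/ → /za/, /z/ → /za/, /ʒ/ → /ʒa/.

maʔazaðezaʒa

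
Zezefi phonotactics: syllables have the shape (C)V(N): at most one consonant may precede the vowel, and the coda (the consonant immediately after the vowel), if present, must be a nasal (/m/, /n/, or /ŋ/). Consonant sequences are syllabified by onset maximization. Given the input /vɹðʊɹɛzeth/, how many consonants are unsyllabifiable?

Under (C)V(N), the unsyllabifiable consonants are /v/, /ɹ/, /t/, /h/ (only a nasal (/m/, /n/, or /ŋ/) is licensed in coda position; onsets are limited to one consonant).

4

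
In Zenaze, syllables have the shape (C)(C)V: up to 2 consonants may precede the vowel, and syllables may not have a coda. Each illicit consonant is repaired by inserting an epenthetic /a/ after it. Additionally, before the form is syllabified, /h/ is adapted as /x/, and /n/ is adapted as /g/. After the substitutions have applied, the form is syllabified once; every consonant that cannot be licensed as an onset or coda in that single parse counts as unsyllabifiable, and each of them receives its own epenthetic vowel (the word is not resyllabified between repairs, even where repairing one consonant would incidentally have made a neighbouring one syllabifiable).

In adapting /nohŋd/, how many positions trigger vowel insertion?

3

After substitution the input is /goxŋd/.
The unsyllabifiable consonants are /x/, /ŋ/, /d/; each receives one epenthetic vowel.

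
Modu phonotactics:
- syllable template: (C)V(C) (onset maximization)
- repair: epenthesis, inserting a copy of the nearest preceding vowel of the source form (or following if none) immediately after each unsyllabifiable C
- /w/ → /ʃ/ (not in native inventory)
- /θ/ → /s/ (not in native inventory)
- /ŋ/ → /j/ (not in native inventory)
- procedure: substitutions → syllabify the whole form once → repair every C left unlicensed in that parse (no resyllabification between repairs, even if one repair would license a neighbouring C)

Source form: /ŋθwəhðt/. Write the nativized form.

Substitution: /ŋ/ → /j/, /θ/ → /s/, /w/ → /ʃ/, giving /jsʃəhðt/.
Under (C)V(C), the unsyllabifiable consonants are /j/, /s/, /ð/, /t/ (at most one coda consonant is licensed; onsets are limited to one consonant).
Inserting the epenthetic vowel yields /j/ → /jə/, /s/ → /sə/, /ð/ → /ðə/, /t/ → /tə/.

jəsəʃəhðətə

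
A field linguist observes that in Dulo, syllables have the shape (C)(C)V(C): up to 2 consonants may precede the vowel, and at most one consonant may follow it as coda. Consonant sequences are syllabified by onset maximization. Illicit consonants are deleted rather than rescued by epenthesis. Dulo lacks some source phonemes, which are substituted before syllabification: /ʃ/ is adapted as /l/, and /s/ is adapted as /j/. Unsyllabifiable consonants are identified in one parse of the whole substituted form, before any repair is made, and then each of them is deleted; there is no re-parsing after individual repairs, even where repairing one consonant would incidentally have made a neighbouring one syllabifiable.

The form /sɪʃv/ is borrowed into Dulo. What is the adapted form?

Substitution: /s/ → /j/, /ʃ/ → /l/, giving /jɪlv/.
The consonants /v/ cannot be parsed into a legal (C)(C)V(C) syllable (at most one coda consonant is licensed; onsets may contain at most 2 consonants).
Each unlicensed consonant is deleted: /v/.

jɪl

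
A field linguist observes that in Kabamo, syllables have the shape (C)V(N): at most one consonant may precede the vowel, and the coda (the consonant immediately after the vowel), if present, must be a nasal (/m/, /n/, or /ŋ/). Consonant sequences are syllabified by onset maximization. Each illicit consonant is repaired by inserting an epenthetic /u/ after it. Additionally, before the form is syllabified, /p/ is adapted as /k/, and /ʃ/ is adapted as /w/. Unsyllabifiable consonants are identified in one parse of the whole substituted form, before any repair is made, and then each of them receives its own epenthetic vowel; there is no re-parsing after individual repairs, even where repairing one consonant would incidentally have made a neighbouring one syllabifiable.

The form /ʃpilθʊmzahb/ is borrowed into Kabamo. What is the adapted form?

Substitution: /ʃ/ → /w/, /p/ → /k/, giving /wkilθʊmzahb/.
Under (C)V(N), the unsyllabifiable consonants are /w/, /l/, /h/, /b/ (only a nasal (/m/, /n/, or /ŋ/) is licensed in coda position; onsets are limited to one consonant).
Each unlicensed consonant becomes the onset of a new syllable: /w/ → /wu/, /l/ → /lu/, /h/ → /hu/, /b/ → /bu/.

wukiluθʊmzahubu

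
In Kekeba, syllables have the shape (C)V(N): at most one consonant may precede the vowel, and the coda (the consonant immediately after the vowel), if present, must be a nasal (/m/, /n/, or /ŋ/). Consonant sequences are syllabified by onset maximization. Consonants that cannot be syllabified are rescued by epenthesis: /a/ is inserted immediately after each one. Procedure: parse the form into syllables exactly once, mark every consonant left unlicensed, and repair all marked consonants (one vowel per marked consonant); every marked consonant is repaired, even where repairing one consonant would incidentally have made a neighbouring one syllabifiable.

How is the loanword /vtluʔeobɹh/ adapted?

Under (C)V(N), the unsyllabifiable consonants are /v/, /t/, /b/, /ɹ/, /h/ (only a nasal (/m/, /n/, or /ŋ/) is licensed in coda position; onsets are limited to one consonant).
Inserting the epenthetic vowel yields /v/ → /va/, /t/ → /ta/, /b/ → /ba/, /ɹ/ → /ɹa/, /h/ → /ha/.

vataluʔeobaɹaha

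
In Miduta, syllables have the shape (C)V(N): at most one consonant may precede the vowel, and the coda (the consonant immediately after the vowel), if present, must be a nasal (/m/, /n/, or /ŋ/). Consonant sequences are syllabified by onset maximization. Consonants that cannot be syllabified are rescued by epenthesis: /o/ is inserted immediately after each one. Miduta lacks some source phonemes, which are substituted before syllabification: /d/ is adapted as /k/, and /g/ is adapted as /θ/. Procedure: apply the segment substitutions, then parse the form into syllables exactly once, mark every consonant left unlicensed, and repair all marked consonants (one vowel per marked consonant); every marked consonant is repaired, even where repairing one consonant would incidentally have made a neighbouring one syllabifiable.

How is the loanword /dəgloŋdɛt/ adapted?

Substitution: /d/ → /k/, /g/ → /θ/, giving /kəθloŋkɛt/.
Syllabifying with onset maximization leaves /θ/, /t/ stranded (only a nasal (/m/, /n/, or /ŋ/) is licensed in coda position; onsets are limited to one consonant).
Each unlicensed consonant becomes the onset of a new syllable: /θ/ → /θo/, /t/ → /to/.

kəθoloŋkɛto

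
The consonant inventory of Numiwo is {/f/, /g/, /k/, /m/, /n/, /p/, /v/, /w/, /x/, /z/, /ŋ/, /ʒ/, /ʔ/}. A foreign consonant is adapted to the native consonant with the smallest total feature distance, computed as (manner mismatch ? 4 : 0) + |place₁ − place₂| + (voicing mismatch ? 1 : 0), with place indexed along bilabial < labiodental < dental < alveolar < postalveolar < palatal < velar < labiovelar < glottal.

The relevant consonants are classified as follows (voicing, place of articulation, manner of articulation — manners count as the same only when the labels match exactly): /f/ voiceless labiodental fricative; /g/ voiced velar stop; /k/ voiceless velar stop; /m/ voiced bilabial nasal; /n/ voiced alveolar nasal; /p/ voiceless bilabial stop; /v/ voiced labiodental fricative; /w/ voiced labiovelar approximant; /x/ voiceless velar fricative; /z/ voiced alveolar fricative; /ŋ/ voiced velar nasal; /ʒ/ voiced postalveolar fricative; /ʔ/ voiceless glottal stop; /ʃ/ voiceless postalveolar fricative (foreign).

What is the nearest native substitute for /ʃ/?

ʒ

/ʒ/ is closest: same manner (fricative), place distance 0 (postalveolar→postalveolar), voicing differs (+1); total 1. Next closest is /x/ at distance 2.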